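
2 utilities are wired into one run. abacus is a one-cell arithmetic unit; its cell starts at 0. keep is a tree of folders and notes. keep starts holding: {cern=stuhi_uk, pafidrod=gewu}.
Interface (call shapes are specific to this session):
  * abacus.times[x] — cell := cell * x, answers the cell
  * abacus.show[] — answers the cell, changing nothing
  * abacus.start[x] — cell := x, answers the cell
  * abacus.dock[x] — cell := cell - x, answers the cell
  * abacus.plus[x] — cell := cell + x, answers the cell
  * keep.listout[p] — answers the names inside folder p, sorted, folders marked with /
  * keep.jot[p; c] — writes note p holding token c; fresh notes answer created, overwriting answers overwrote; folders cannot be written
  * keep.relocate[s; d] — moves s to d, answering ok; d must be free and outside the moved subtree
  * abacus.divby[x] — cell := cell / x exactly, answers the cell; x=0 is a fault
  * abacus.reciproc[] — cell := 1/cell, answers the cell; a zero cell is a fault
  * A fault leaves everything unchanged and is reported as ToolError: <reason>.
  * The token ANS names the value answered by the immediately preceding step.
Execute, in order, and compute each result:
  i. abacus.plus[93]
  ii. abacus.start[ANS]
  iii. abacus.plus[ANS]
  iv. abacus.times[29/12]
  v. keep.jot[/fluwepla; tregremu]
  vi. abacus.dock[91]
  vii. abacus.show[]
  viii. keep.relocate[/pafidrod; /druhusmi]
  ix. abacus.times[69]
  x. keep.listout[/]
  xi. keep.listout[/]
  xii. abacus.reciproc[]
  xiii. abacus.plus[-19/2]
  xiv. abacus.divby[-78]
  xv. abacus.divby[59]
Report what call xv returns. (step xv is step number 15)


I use abacus.plus with 93, and see 93.
Now I run abacus.start with ANS: 93.
Then abacus.plus with ANS, giving 186.
I call abacus.times with 29/12, and get 899/2.
I call keep.jot with /fluwepla, tregremu, which returns created.
Then abacus.dock with 91, and get 717/2.
Calling abacus.show(), yielding 717/2.
I use keep.relocate with /pafidrod, /druhusmi, — result: ok.
I run abacus.times with 69, yielding 49473/2.
I call keep.listout with /, which returns [cern, druhusmi, fluwepla].
Now I run keep.listout with /, — result: [cern, druhusmi, fluwepla].
Invoking abacus.reciproc, — result: 2/49473.
I use abacus.plus with -19/2: -939983/98946.
Next I call abacus.divby with -78, giving 939983/7717788.
I call abacus.divby with 59, and get 939983/455349492.

Answer: 939983/455349492


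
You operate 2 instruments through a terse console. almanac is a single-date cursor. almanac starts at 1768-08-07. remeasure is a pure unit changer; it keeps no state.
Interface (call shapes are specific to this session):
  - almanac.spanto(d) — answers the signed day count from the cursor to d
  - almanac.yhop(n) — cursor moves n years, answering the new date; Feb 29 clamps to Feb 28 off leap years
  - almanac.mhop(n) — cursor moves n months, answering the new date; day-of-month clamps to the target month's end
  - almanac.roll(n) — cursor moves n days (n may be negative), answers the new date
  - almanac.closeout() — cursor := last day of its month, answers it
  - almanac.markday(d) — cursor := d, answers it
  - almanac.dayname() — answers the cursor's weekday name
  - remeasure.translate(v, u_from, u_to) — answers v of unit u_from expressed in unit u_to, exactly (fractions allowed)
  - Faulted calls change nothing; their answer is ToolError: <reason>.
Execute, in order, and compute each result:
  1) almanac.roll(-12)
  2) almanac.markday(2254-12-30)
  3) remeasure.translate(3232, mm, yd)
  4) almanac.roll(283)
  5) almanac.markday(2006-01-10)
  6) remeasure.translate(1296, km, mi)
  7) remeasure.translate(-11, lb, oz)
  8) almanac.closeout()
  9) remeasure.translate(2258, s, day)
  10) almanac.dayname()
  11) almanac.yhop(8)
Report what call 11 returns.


CALL roll[n='-12']
RET  1768-07-26
CALL markday[d='2254-12-30']
RET  2254-12-30
CALL translate[v='3232'; u_from='mm'; u_to='yd']
RET  4040/1143
CALL roll[n='283']
RET  2255-10-09
CALL markday[d='2006-01-10']
RET  2006-01-10
CALL translate[v='1296'; u_from='km'; u_to='mi']
RET  1125000/1397
CALL translate[v='-11'; u_from='lb'; u_to='oz']
RET  -176
CALL closeout[]
RET  2006-01-31
CALL translate[v='2258'; u_from='s'; u_to='day']
RET  1129/43200
CALL dayname[]
RET  Tuesday
CALL yhop[n='8']
RET  2014-01-31

Answer: 2014-01-31


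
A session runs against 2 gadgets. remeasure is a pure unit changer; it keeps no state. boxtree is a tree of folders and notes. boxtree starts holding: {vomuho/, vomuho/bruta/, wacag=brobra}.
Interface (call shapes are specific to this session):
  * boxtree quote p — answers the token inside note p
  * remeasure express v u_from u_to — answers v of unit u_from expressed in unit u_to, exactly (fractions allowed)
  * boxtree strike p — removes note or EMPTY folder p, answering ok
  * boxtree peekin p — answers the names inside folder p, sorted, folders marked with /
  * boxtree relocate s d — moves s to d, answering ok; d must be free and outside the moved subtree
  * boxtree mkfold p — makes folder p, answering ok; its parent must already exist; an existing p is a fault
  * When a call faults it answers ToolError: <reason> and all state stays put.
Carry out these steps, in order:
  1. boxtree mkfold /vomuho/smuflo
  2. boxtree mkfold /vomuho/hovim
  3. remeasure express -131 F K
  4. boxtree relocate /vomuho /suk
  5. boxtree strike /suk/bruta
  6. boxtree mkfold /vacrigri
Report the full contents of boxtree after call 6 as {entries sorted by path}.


Calling boxtree mkfold using p=/vomuho/smuflo, and get ok.
I use boxtree mkfold using p=/vomuho/hovim: ok.
Now I run remeasure express using v=-131, u_from=F, u_to=K, giving 32867/180.
Then boxtree relocate using s=/vomuho, d=/suk, and see ok.
Calling boxtree strike using p=/suk/bruta, and see ok.
I invoke boxtree mkfold using p=/vacrigri, and see ok.

Answer: {suk/, suk/hovim/, suk/smuflo/, vacrigri/, wacag=brobra}


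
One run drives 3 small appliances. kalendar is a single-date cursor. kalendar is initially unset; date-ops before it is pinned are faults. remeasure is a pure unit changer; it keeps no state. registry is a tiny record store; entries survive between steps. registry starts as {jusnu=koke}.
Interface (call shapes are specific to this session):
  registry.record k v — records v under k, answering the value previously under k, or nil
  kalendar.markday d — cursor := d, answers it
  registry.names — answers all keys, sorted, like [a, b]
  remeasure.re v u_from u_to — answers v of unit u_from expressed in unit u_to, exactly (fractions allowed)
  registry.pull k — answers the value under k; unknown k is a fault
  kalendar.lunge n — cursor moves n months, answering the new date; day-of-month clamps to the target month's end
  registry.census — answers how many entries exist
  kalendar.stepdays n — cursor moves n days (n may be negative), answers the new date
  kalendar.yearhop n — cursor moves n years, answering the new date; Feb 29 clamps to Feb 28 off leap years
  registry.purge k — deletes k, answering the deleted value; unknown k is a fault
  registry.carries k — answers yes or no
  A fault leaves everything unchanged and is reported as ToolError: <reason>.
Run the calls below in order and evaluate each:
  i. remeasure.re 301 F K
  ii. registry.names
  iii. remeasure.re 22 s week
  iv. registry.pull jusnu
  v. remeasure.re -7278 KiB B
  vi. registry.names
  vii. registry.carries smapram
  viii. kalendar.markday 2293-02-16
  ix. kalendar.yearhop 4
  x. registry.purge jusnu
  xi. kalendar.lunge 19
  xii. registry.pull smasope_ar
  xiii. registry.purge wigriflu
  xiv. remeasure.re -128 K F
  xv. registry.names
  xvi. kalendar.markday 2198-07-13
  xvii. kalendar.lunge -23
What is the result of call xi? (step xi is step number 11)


Answer: 2298-09-16

Derivation:
% remeasure.re(v→301, u_from→F, u_to→K) ~> 76067/180
% registry.names() ~> [jusnu]
% remeasure.re(v→22, u_from→s, u_to→week) ~> 11/302400
% registry.pull(k→jusnu) ~> koke
% remeasure.re(v→-7278, u_from→KiB, u_to→B) ~> -7452672
% registry.names() ~> [jusnu]
% registry.carries(k→smapram) ~> no
% kalendar.markday(d→2293-02-16) ~> 2293-02-16
% kalendar.yearhop(n→4) ~> 2297-02-16
% registry.purge(k→jusnu) ~> koke
% kalendar.lunge(n→19) ~> 2298-09-16
% registry.pull(k→smasope_ar) ~> ToolError: no such key smasope_ar
% registry.purge(k→wigriflu) ~> ToolError: no such key wigriflu
% remeasure.re(v→-128, u_from→K, u_to→F) ~> -69007/100
% registry.names() ~> []
% kalendar.markday(d→2198-07-13) ~> 2198-07-13
% kalendar.lunge(n→-23) ~> 2196-08-13


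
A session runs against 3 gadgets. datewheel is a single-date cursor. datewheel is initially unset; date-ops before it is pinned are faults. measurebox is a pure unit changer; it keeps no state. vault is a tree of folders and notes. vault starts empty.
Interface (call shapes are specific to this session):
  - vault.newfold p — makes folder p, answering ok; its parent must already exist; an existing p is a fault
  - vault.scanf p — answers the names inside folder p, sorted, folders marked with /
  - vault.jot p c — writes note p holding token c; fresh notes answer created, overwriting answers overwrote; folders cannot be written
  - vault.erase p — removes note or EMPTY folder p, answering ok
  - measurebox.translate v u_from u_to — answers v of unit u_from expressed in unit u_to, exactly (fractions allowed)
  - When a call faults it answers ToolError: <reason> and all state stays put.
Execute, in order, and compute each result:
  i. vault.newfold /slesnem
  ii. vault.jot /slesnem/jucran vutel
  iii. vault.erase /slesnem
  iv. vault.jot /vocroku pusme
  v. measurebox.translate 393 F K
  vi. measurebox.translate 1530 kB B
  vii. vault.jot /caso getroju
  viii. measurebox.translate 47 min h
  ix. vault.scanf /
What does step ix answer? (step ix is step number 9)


Answer: [caso, slesnem/, vocroku]

Derivation:
Calling vault.newfold passing p='/slesnem': ok.
Using vault.jot passing p='/slesnem/jucran', c='vutel', yielding created.
Calling vault.erase passing p='/slesnem', and see ToolError: not empty.
Using vault.jot passing p='/vocroku', c='pusme', → created.
I run measurebox.translate passing v='393', u_from='F', u_to='K', and see 85267/180.
Using measurebox.translate passing v='1530', u_from='kB', u_to='B', and get 1530000.
Then vault.jot passing p='/caso', c='getroju', and observe created.
I try measurebox.translate passing v='47', u_from='min', u_to='h', and see 47/60.
I run vault.scanf passing p='/', yielding [caso, slesnem/, vocroku].


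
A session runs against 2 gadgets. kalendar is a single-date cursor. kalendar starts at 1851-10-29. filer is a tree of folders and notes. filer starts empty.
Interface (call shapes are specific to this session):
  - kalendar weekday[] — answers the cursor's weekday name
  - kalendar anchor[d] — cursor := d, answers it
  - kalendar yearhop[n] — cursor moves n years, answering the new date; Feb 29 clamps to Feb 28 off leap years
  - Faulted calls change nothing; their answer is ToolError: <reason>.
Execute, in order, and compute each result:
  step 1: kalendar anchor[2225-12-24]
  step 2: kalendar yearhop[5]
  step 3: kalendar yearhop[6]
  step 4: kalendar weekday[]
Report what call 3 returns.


Answer: 2236-12-24

Derivation:
>>> kalendar anchor d=2225-12-24
[out] 2225-12-24
>>> kalendar yearhop n=5
[out] 2230-12-24
>>> kalendar yearhop n=6
[out] 2236-12-24
>>> kalendar weekday
[out] Saturday


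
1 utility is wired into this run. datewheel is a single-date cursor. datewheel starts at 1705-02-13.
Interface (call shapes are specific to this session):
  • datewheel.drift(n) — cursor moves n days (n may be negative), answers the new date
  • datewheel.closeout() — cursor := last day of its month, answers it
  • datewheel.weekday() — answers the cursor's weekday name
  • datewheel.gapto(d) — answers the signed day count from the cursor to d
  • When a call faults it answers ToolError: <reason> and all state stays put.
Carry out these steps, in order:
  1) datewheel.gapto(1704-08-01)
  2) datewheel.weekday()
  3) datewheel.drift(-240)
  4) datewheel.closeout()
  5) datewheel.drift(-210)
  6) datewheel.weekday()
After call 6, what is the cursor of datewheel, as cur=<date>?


Answer: cur=1703-12-03

Derivation:
Do: datewheel.gapto[1704-08-01]
See: -196
Do: datewheel.weekday[]
See: Friday
Do: datewheel.drift[-240]
See: 1704-06-18
Do: datewheel.closeout[]
See: 1704-06-30
Do: datewheel.drift[-210]
See: 1703-12-03
Do: datewheel.weekday[]
See: Monday


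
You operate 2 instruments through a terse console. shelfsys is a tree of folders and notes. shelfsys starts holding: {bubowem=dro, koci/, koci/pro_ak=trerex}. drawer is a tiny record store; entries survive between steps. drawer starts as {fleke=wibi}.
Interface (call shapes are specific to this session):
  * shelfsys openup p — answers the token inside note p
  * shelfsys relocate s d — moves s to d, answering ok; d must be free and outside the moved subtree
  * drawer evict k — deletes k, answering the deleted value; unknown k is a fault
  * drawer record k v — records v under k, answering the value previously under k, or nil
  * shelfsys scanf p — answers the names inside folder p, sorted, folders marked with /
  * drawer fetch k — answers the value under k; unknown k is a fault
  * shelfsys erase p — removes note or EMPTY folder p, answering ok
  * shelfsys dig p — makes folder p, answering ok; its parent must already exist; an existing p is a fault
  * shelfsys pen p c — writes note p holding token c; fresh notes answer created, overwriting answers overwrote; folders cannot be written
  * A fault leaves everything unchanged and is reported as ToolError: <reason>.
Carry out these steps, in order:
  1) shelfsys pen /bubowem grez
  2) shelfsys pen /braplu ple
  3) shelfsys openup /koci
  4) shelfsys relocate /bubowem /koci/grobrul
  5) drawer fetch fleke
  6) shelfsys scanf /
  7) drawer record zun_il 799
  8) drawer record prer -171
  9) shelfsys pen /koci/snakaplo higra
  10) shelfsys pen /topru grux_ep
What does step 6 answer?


[in] shelfsys pen p: /bubowem c: grez
  overwrote
[in] shelfsys pen p: /braplu c: ple
  created
[in] shelfsys openup p: /koci
  ToolError: is a directory
[in] shelfsys relocate s: /bubowem d: /koci/grobrul
  ok
[in] drawer fetch k: fleke
  wibi
[in] shelfsys scanf p: /
  [braplu, koci/]
[in] drawer record k: zun_il v: 799
  nil
[in] drawer record k: prer v: -171
  nil
[in] shelfsys pen p: /koci/snakaplo c: higra
  created
[in] shelfsys pen p: /topru c: grux_ep
  created

Answer: [braplu, koci/]


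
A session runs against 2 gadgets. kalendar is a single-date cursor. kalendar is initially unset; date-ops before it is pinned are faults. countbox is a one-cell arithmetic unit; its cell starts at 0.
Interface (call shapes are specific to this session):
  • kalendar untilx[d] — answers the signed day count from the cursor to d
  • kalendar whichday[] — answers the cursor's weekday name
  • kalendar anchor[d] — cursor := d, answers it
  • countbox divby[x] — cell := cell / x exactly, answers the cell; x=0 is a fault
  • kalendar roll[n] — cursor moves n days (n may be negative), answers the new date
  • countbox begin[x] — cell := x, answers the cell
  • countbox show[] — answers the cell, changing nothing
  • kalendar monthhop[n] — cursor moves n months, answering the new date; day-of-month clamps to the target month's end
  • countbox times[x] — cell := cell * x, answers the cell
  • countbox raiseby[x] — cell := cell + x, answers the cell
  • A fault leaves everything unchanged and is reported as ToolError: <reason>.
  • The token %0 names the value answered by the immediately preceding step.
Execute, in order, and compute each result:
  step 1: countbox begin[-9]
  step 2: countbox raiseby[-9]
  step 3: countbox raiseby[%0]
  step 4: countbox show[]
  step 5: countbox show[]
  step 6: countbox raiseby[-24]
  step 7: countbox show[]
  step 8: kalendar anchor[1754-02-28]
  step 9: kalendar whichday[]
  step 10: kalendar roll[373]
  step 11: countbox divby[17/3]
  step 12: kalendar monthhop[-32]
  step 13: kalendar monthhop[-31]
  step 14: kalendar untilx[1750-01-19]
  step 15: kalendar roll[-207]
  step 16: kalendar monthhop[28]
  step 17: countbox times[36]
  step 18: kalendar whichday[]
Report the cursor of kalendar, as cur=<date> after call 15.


% 1. countbox begin(x→-9) -> -9
% 2. countbox raiseby(x→-9) -> -18
% 3. countbox raiseby(x→%0) -> -36
% 4. countbox show() -> -36
% 5. countbox show() -> -36
% 6. countbox raiseby(x→-24) -> -60
% 7. countbox show() -> -60
% 8. kalendar anchor(d→1754-02-28) -> 1754-02-28
% 9. kalendar whichday() -> Thursday
% 10. kalendar roll(n→373) -> 1755-03-08
% 11. countbox divby(x→17/3) -> -180/17
% 12. kalendar monthhop(n→-32) -> 1752-07-08
% 13. kalendar monthhop(n→-31) -> 1749-12-08
% 14. kalendar untilx(d→1750-01-19) -> 42
% 15. kalendar roll(n→-207) -> 1749-05-15
% 16. kalendar monthhop(n→28) -> 1751-09-15
% 17. countbox times(x→36) -> -6480/17
% 18. kalendar whichday() -> Wednesday

Answer: cur=1749-05-15


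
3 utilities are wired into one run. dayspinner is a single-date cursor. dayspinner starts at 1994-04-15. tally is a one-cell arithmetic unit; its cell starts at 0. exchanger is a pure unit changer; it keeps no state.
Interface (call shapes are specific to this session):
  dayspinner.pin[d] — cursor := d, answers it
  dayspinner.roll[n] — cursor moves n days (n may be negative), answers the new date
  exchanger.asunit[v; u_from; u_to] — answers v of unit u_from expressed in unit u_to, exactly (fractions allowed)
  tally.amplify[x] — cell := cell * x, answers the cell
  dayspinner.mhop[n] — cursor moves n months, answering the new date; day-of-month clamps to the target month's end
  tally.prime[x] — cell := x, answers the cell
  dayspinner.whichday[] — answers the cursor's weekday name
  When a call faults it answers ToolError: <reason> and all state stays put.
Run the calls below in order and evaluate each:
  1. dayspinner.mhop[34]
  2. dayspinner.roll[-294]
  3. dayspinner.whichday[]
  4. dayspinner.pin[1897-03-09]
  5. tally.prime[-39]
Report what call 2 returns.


Now I run dayspinner.mhop passing n='34', and get 1997-02-15.
Invoking dayspinner.roll passing n='-294', giving 1996-04-27.
I call dayspinner.whichday(), and get Saturday.
Invoking dayspinner.pin passing d='1897-03-09', → 1897-03-09.
Using tally.prime passing x='-39': -39.

Answer: 1996-04-27


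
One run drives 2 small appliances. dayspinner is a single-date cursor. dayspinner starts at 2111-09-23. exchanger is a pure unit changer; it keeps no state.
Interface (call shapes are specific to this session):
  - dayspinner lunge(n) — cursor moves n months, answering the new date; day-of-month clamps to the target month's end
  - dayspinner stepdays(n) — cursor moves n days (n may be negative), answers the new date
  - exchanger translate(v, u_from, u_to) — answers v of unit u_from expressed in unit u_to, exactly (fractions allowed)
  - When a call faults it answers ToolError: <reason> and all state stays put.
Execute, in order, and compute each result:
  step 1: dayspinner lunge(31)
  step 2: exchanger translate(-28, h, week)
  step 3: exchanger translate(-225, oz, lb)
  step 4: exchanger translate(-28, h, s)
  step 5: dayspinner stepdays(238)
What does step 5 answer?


Answer: 2114-12-17

Derivation:
// 1. dayspinner lunge(n: 31) == 2114-04-23
// 2. exchanger translate(v: -28, u_from: h, u_to: week) == -1/6
// 3. exchanger translate(v: -225, u_from: oz, u_to: lb) == -225/16
// 4. exchanger translate(v: -28, u_from: h, u_to: s) == -100800
// 5. dayspinner stepdays(n: 238) == 2114-12-17


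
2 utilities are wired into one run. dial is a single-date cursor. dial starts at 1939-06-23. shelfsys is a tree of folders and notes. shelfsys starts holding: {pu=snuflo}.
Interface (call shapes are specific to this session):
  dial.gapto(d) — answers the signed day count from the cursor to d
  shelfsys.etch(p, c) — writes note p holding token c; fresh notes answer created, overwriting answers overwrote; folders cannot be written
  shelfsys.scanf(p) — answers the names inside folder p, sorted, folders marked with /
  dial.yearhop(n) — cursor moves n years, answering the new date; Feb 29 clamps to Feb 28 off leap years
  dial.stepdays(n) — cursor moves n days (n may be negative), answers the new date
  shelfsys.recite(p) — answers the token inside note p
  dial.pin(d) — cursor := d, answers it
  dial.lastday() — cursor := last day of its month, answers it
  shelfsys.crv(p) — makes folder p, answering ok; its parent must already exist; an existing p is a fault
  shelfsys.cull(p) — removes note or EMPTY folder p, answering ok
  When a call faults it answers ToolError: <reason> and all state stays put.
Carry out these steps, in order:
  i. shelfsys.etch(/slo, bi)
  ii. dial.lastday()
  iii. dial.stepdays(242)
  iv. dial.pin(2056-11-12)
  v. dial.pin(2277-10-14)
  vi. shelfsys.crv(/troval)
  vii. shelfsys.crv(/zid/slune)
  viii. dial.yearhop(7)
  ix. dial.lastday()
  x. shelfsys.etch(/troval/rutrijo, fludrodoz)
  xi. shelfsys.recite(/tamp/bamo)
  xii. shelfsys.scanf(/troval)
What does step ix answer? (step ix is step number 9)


Answer: 2284-10-31

Derivation:
→ etch(p: /slo, c: bi)
← created
→ lastday()
← 1939-06-30
→ stepdays(n: 242)
← 1940-02-27
→ pin(d: 2056-11-12)
← 2056-11-12
→ pin(d: 2277-10-14)
← 2277-10-14
→ crv(p: /troval)
← ok
→ crv(p: /zid/slune)
← ToolError: no parent
→ yearhop(n: 7)
← 2284-10-14
→ lastday()
← 2284-10-31
→ etch(p: /troval/rutrijo, c: fludrodoz)
← created
→ recite(p: /tamp/bamo)
← ToolError: not found
→ scanf(p: /troval)
← [rutrijo]


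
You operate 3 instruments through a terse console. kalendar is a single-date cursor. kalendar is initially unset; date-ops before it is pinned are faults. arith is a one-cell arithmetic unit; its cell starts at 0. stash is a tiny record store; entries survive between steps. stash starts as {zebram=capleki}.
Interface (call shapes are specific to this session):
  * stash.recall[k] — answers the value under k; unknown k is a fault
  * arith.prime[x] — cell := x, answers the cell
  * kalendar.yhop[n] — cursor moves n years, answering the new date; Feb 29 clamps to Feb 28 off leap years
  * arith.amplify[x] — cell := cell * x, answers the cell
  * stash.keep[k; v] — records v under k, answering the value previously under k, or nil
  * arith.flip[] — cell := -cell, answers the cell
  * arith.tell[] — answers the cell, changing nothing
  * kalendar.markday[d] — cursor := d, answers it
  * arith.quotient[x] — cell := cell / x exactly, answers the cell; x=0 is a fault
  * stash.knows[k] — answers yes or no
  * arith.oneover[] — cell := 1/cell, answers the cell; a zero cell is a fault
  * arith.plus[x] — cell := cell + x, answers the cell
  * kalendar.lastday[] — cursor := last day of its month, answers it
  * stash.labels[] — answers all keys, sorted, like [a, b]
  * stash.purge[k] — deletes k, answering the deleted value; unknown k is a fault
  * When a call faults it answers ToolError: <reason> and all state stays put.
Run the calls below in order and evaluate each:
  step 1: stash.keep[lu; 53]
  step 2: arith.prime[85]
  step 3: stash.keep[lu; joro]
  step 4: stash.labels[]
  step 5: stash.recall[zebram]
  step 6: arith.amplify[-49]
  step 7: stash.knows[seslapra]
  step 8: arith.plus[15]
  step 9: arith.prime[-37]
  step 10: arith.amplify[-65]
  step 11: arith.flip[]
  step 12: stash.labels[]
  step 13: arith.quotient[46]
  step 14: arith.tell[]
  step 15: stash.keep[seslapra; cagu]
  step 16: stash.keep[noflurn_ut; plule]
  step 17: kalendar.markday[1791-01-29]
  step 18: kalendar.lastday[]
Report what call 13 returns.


Answer: -2405/46

Derivation:
# keep(lu, 53) : nil
# prime(85) : 85
# keep(lu, joro) : 53
# labels() : [lu, zebram]
# recall(zebram) : capleki
# amplify(-49) : -4165
# knows(seslapra) : no
# plus(15) : -4150
# prime(-37) : -37
# amplify(-65) : 2405
# flip() : -2405
# labels() : [lu, zebram]
# quotient(46) : -2405/46
# tell() : -2405/46
# keep(seslapra, cagu) : nil
# keep(noflurn_ut, plule) : nil
# markday(1791-01-29) : 1791-01-29
# lastday() : 1791-01-31


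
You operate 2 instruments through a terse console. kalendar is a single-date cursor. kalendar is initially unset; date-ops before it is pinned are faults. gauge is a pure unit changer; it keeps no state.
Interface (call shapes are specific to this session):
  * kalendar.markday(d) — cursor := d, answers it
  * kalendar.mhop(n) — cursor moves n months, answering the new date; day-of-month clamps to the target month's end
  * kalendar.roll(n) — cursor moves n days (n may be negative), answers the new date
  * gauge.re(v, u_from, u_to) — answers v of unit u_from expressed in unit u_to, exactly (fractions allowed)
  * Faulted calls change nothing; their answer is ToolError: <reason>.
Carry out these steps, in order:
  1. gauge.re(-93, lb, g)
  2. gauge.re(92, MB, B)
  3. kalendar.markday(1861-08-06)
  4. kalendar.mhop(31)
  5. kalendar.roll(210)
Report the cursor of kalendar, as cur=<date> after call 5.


Answer: cur=1864-10-02

Derivation:
>>> gauge.re v=-93 u_from=lb u_to=g
  -4218409041/100000
>>> gauge.re v=92 u_from=MB u_to=B
  92000000
>>> kalendar.markday d=1861-08-06
  1861-08-06
>>> kalendar.mhop n=31
  1864-03-06
>>> kalendar.roll n=210
  1864-10-02


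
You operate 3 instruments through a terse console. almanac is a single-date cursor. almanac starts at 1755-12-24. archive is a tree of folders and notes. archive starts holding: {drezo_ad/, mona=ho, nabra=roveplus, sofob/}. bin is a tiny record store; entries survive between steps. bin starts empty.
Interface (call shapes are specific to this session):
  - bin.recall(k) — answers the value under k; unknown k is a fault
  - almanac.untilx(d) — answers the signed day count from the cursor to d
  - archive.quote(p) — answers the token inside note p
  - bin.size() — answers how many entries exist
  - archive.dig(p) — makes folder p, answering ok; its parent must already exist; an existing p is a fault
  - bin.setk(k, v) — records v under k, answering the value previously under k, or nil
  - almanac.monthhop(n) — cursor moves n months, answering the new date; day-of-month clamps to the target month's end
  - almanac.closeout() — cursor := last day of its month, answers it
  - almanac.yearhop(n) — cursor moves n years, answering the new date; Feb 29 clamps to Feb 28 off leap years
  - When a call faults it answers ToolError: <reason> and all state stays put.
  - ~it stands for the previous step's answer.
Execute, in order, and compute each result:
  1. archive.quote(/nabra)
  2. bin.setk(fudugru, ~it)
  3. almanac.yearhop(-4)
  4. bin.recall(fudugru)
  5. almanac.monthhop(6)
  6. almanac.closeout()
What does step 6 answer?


Answer: 1752-06-30

Derivation:
I try archive.quote with p='/nabra', and get roveplus.
Next I call bin.setk with k='fudugru', v='~it': nil.
I invoke almanac.yearhop with n='-4', and get 1751-12-24.
I try bin.recall with k='fudugru', which returns roveplus.
Calling almanac.monthhop with n='6', and see 1752-06-24.
I try almanac.closeout: 1752-06-30.


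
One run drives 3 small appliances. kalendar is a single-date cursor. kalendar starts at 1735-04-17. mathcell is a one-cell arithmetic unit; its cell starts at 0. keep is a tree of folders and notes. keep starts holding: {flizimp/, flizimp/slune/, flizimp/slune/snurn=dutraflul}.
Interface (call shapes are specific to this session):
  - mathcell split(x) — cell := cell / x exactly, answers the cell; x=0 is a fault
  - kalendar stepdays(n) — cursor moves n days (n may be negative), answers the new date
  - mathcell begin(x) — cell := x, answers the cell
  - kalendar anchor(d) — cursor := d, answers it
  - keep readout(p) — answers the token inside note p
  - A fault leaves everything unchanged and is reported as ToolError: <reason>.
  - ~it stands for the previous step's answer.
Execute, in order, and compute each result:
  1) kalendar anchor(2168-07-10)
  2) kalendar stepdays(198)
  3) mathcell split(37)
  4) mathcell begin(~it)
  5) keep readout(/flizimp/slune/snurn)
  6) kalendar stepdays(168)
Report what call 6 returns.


Answer: 2169-07-11

Derivation:
Do: kalendar anchor[d='2168-07-10']
See: 2168-07-10
Do: kalendar stepdays[n='198']
See: 2169-01-24
Do: mathcell split[x='37']
See: 0
Do: mathcell begin[x='~it']
See: 0
Do: keep readout[p='/flizimp/slune/snurn']
See: dutraflul
Do: kalendar stepdays[n='168']
See: 2169-07-11


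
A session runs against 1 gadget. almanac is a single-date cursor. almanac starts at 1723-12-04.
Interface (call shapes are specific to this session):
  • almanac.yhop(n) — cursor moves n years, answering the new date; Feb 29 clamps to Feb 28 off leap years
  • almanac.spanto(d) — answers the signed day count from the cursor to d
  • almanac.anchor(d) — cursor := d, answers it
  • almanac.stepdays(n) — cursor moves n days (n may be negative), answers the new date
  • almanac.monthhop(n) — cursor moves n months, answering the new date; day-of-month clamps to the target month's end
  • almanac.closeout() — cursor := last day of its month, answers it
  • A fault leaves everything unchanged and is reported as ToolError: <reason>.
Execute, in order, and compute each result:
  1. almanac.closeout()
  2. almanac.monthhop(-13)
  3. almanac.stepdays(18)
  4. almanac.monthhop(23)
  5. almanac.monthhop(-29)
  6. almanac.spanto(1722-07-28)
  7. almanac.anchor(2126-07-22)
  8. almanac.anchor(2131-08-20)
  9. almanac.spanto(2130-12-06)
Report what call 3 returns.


Answer: 1722-12-18

Derivation:
→ almanac.closeout()
← 1723-12-31
→ almanac.monthhop(n→-13)
← 1722-11-30
→ almanac.stepdays(n→18)
← 1722-12-18
→ almanac.monthhop(n→23)
← 1724-11-18
→ almanac.monthhop(n→-29)
← 1722-06-18
→ almanac.spanto(d→1722-07-28)
← 40
→ almanac.anchor(d→2126-07-22)
← 2126-07-22
→ almanac.anchor(d→2131-08-20)
← 2131-08-20
→ almanac.spanto(d→2130-12-06)
← -257


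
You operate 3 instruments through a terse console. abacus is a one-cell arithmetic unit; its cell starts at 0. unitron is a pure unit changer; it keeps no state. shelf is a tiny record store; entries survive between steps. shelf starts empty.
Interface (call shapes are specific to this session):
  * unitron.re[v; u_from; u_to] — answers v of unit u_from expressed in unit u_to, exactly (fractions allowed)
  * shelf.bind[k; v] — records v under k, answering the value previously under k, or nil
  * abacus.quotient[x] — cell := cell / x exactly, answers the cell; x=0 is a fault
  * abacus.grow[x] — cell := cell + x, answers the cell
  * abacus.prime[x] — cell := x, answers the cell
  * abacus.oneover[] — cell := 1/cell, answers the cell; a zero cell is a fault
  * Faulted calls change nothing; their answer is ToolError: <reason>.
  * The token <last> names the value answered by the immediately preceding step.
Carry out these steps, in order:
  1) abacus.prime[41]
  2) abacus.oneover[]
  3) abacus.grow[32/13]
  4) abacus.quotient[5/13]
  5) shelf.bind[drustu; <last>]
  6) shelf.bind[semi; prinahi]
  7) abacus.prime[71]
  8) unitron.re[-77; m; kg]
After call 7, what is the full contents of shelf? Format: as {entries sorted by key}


% 1. prime(x='41') ~> 41
% 2. oneover() ~> 1/41
% 3. grow(x='32/13') ~> 1325/533
% 4. quotient(x='5/13') ~> 265/41
% 5. bind(k='drustu', v='<last>') ~> nil
% 6. bind(k='semi', v='prinahi') ~> nil
% 7. prime(x='71') ~> 71
% 8. re(v='-77', u_from='m', u_to='kg') ~> ToolError: incompatible units

Answer: {drustu=265/41, semi=prinahi}


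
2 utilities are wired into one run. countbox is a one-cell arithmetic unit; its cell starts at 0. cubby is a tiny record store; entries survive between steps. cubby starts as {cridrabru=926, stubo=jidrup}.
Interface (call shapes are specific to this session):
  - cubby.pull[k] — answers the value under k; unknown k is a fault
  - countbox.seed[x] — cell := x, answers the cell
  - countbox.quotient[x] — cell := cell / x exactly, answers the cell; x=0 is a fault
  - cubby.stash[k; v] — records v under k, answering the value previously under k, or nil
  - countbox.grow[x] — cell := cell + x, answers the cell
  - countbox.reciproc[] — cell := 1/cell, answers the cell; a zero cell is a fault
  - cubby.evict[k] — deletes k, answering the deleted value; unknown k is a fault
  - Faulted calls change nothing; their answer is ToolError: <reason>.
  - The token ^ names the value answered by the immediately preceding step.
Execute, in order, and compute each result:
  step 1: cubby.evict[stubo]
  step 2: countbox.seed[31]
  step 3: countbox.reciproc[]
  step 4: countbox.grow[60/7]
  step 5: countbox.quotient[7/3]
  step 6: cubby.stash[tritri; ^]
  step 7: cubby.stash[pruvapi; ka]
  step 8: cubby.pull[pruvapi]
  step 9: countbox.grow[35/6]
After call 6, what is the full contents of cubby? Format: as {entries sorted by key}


>> evict(k: stubo)
<< jidrup
>> seed(x: 31)
<< 31
>> reciproc()
<< 1/31
>> grow(x: 60/7)
<< 1867/217
>> quotient(x: 7/3)
<< 5601/1519
>> stash(k: tritri, v: ^)
<< nil
>> stash(k: pruvapi, v: ka)
<< nil
>> pull(k: pruvapi)
<< ka
>> grow(x: 35/6)
<< 86771/9114

Answer: {cridrabru=926, tritri=5601/1519}


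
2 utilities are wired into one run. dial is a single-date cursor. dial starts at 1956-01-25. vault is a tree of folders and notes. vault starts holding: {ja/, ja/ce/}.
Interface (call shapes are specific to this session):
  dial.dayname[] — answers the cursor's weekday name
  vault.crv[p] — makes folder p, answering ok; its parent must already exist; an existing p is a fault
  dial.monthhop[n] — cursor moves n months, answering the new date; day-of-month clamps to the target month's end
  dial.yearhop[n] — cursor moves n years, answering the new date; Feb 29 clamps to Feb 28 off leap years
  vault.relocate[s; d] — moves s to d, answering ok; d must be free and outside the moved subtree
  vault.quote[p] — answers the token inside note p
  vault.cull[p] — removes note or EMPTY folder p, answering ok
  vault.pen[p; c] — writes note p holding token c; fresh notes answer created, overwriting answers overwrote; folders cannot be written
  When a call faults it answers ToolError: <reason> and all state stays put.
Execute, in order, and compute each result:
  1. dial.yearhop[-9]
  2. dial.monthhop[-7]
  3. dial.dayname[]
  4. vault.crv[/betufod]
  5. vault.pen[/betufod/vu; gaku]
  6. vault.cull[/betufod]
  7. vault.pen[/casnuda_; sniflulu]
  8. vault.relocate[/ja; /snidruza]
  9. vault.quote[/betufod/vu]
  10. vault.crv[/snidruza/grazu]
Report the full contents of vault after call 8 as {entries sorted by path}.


Answer: {betufod/, betufod/vu=gaku, casnuda_=sniflulu, snidruza/, snidruza/ce/}

Derivation:
# 1. yearhop(-9) -> 1947-01-25
# 2. monthhop(-7) -> 1946-06-25
# 3. dayname() -> Tuesday
# 4. crv(/betufod) -> ok
# 5. pen(/betufod/vu, gaku) -> created
# 6. cull(/betufod) -> ToolError: not empty
# 7. pen(/casnuda_, sniflulu) -> created
# 8. relocate(/ja, /snidruza) -> ok
# 9. quote(/betufod/vu) -> gaku
# 10. crv(/snidruza/grazu) -> ok


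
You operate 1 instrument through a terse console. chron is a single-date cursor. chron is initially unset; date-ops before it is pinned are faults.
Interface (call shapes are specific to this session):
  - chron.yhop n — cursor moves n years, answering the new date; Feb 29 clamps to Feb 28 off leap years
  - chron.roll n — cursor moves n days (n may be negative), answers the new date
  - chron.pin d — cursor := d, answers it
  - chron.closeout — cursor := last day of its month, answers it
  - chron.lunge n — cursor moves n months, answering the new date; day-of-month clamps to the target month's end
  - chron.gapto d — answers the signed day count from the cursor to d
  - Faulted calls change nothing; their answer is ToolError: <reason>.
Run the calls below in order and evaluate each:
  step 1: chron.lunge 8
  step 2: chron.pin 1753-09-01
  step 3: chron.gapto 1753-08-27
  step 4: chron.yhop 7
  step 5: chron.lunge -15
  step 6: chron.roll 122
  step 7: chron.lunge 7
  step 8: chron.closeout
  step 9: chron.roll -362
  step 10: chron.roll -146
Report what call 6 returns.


// chron.lunge(8) ~> ToolError: no date set
// chron.pin(1753-09-01) ~> 1753-09-01
// chron.gapto(1753-08-27) ~> -5
// chron.yhop(7) ~> 1760-09-01
// chron.lunge(-15) ~> 1759-06-01
// chron.roll(122) ~> 1759-10-01
// chron.lunge(7) ~> 1760-05-01
// chron.closeout() ~> 1760-05-31
// chron.roll(-362) ~> 1759-06-04
// chron.roll(-146) ~> 1759-01-09

Answer: 1759-10-01


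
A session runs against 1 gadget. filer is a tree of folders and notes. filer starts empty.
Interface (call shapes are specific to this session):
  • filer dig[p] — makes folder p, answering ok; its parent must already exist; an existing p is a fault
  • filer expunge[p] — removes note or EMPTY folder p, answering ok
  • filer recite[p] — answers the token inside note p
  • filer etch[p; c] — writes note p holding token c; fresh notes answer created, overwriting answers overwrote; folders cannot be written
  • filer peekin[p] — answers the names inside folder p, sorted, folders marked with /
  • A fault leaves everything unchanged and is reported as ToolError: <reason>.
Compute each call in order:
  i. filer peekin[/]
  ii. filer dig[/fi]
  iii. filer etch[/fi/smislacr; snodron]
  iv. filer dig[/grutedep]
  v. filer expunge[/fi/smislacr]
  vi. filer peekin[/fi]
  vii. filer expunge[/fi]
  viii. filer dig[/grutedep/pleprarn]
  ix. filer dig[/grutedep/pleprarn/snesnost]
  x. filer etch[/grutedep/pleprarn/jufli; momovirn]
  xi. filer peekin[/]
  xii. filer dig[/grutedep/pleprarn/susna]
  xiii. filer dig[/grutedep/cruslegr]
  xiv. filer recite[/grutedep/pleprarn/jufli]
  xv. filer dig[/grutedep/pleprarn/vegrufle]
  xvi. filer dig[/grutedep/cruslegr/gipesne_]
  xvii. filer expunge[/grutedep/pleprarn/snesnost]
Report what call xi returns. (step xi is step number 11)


Answer: [grutedep/]

Derivation:
! 1. filer peekin(p: /) : []
! 2. filer dig(p: /fi) : ok
! 3. filer etch(p: /fi/smislacr, c: snodron) : created
! 4. filer dig(p: /grutedep) : ok
! 5. filer expunge(p: /fi/smislacr) : ok
! 6. filer peekin(p: /fi) : []
! 7. filer expunge(p: /fi) : ok
! 8. filer dig(p: /grutedep/pleprarn) : ok
! 9. filer dig(p: /grutedep/pleprarn/snesnost) : ok
! 10. filer etch(p: /grutedep/pleprarn/jufli, c: momovirn) : created
! 11. filer peekin(p: /) : [grutedep/]
! 12. filer dig(p: /grutedep/pleprarn/susna) : ok
! 13. filer dig(p: /grutedep/cruslegr) : ok
! 14. filer recite(p: /grutedep/pleprarn/jufli) : momovirn
! 15. filer dig(p: /grutedep/pleprarn/vegrufle) : ok
! 16. filer dig(p: /grutedep/cruslegr/gipesne_) : ok
! 17. filer expunge(p: /grutedep/pleprarn/snesnost) : ok


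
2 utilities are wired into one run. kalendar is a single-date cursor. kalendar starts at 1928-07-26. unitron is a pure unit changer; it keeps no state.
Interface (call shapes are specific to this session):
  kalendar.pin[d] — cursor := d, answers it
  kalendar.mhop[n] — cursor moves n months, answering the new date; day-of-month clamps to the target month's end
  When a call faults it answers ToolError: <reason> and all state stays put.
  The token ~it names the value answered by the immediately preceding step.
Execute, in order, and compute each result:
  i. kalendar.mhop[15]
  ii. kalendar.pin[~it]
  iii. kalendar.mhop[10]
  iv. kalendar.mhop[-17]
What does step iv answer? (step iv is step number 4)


Answer: 1929-03-26

Derivation:
% kalendar.mhop(n='15') => 1929-10-26
% kalendar.pin(d='~it') => 1929-10-26
% kalendar.mhop(n='10') => 1930-08-26
% kalendar.mhop(n='-17') => 1929-03-26


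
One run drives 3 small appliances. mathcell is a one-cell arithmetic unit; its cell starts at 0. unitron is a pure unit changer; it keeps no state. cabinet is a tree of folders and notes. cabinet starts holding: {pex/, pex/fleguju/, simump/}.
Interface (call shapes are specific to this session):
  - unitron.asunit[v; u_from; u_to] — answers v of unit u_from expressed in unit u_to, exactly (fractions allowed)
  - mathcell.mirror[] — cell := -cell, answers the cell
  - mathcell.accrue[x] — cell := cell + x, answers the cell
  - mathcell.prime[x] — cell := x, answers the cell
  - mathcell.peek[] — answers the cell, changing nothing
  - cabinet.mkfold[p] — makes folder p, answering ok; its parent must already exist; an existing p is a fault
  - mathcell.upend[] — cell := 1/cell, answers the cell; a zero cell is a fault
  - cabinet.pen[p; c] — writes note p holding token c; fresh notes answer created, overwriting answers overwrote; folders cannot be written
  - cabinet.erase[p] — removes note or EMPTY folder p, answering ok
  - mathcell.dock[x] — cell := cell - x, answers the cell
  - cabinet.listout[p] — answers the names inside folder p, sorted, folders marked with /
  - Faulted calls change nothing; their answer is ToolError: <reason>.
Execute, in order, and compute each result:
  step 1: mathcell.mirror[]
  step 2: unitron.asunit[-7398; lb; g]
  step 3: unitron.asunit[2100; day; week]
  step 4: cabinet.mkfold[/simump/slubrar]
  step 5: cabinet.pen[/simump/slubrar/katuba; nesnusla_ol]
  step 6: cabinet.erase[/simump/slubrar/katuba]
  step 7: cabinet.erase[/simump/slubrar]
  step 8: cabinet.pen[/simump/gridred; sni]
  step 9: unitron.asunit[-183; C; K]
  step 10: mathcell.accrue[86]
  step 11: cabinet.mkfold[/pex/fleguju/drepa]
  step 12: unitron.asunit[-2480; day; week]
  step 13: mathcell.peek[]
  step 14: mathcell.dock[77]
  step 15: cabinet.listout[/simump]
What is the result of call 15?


Answer: [gridred]

Derivation:
[in] mathcell.mirror
= 0
[in] unitron.asunit v=-7398 u_from=lb u_to=g
= -167783817663/50000
[in] unitron.asunit v=2100 u_from=day u_to=week
= 300
[in] cabinet.mkfold p=/simump/slubrar
= ok
[in] cabinet.pen p=/simump/slubrar/katuba c=nesnusla_ol
= created
[in] cabinet.erase p=/simump/slubrar/katuba
= ok
[in] cabinet.erase p=/simump/slubrar
= ok
[in] cabinet.pen p=/simump/gridred c=sni
= created
[in] unitron.asunit v=-183 u_from=C u_to=K
= 1803/20
[in] mathcell.accrue x=86
= 86
[in] cabinet.mkfold p=/pex/fleguju/drepa
= ok
[in] unitron.asunit v=-2480 u_from=day u_to=week
= -2480/7
[in] mathcell.peek
= 86
[in] mathcell.dock x=77
= 9
[in] cabinet.listout p=/simump
= [gridred]
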